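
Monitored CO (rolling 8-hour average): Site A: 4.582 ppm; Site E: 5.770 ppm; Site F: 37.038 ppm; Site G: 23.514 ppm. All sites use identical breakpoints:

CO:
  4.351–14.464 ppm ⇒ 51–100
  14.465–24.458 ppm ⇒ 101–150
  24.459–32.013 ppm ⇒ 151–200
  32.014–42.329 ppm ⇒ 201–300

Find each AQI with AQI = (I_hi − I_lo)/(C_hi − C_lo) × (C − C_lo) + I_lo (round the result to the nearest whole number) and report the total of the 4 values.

Site A: 4.582 ∈ [4.351, 14.464] ↔ index [51, 100].
51 + (4.582−4.351)·(100−51)/(14.464−4.351) = 51 + 0.231·49/10.113 ≈ 52.12, so AQI = 52.
Site E: row 4.351–14.464 (AQI 51–100). (100−51)·(5.770−4.351)/(14.464−4.351) + 51 = 49·1.419/10.113 + 51 ≈ 57.88 → 58.
Site F 37.038: bracket 32.014–42.329 → index 201–300; slope 99/10.315, offset 5.024.
AQI = 201 + 99/10.315·5.024 ≈ 249.22 ⇒ 249.
Site G: 23.514 ∈ [14.465, 24.458] ↔ index [101, 150].
101 + (23.514−14.465)·(150−101)/(24.458−14.465) = 101 + 9.049·49/9.993 ≈ 145.37, so AQI = 145.
AQIs: Site A=52, Site E=58, Site F=249, Site G=145. Sum = 52 + 58 + 249 + 145 = 504.

504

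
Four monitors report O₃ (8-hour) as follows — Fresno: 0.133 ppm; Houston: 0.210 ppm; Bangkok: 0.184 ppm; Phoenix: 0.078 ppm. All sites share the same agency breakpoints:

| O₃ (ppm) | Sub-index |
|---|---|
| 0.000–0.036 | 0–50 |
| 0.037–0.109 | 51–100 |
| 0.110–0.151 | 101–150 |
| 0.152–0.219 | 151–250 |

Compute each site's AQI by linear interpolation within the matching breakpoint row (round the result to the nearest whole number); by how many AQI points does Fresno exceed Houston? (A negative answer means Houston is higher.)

Fresno 0.133: bracket 0.110–0.151 → index 101–150; slope 49/0.041, offset 0.023.
AQI = 101 + 49/0.041·0.023 ≈ 128.49 ⇒ 128.
Houston: row 0.152–0.219 (AQI 151–250). (250−151)·(0.210−0.152)/(0.219−0.152) + 151 = 99·0.058/0.067 + 151 ≈ 236.70 → 237.
Bangkok: 0.184 ∈ [0.152, 0.219] ↔ index [151, 250].
151 + (0.184−0.152)·(250−151)/(0.219−0.152) = 151 + 0.032·99/0.067 ≈ 198.28, so AQI = 198.
Phoenix 0.078: bracket 0.037–0.109 → index 51–100; slope 49/0.072, offset 0.041.
AQI = 51 + 49/0.072·0.041 ≈ 78.90 ⇒ 79.
AQIs: Fresno=128, Houston=237, Bangkok=198, Phoenix=79. Fresno (128) − Houston (237) = -109.

-109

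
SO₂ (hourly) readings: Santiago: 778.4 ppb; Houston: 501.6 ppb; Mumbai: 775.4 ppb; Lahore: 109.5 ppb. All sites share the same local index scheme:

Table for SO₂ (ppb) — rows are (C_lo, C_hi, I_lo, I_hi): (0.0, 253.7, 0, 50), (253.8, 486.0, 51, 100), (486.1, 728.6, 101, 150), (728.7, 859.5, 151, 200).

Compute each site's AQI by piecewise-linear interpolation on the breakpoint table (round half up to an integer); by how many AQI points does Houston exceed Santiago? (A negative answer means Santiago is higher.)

Santiago: 778.4 ∈ [728.7, 859.5] ↔ index [151, 200].
151 + (778.4−728.7)·(200−151)/(859.5−728.7) = 151 + 49.7·49/130.8 ≈ 169.62, so AQI = 170.
Houston: row 486.1–728.6 (AQI 101–150). (150−101)·(501.6−486.1)/(728.6−486.1) + 101 = 49·15.5/242.5 + 101 ≈ 104.13 → 104.
Mumbai: 775.4 ∈ [728.7, 859.5] ↔ index [151, 200].
151 + (775.4−728.7)·(200−151)/(859.5−728.7) = 151 + 46.7·49/130.8 ≈ 168.49, so AQI = 168.
Lahore: 109.5 lies in 0.0–253.7, so I_lo=0, I_hi=50, C_lo=0.0, C_hi=253.7.
(50−0)/(253.7−0.0) × (109.5−0.0) + 0 = 50/253.7 × 109.5 + 0 ≈ 21.58 → 22.
AQIs: Santiago=170, Houston=104, Mumbai=168, Lahore=22. Houston (104) − Santiago (170) = -66.

-66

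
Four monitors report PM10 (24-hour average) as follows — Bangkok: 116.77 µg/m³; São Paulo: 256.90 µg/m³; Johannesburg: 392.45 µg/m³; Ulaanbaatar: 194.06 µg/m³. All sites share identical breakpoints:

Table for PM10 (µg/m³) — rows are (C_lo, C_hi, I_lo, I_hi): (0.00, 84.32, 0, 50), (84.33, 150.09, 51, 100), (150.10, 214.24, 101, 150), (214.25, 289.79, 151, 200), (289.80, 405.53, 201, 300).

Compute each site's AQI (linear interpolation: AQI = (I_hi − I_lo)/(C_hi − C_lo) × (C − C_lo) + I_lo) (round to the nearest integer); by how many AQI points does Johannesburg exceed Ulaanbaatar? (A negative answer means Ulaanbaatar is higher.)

Bangkok: 116.77 lies in 84.33–150.09, so I_lo=51, I_hi=100, C_lo=84.33, C_hi=150.09.
(100−51)/(150.09−84.33) × (116.77−84.33) + 51 = 49/65.76 × 32.44 + 51 ≈ 75.17 → 75.
São Paulo: 256.90 ∈ [214.25, 289.79] ↔ index [151, 200].
151 + (256.90−214.25)·(200−151)/(289.79−214.25) = 151 + 42.65·49/75.54 ≈ 178.67, so AQI = 179.
Johannesburg: 392.45 lies in 289.80–405.53, so I_lo=201, I_hi=300, C_lo=289.80, C_hi=405.53.
(300−201)/(405.53−289.80) × (392.45−289.80) + 201 = 99/115.73 × 102.65 + 201 ≈ 288.81 → 289.
Ulaanbaatar: 194.06 lies in 150.10–214.24, so I_lo=101, I_hi=150, C_lo=150.10, C_hi=214.24.
(150−101)/(214.24−150.10) × (194.06−150.10) + 101 = 49/64.14 × 43.96 + 101 ≈ 134.58 → 135.
AQIs: Bangkok=75, São Paulo=179, Johannesburg=289, Ulaanbaatar=135. Johannesburg (289) − Ulaanbaatar (135) = 154.

154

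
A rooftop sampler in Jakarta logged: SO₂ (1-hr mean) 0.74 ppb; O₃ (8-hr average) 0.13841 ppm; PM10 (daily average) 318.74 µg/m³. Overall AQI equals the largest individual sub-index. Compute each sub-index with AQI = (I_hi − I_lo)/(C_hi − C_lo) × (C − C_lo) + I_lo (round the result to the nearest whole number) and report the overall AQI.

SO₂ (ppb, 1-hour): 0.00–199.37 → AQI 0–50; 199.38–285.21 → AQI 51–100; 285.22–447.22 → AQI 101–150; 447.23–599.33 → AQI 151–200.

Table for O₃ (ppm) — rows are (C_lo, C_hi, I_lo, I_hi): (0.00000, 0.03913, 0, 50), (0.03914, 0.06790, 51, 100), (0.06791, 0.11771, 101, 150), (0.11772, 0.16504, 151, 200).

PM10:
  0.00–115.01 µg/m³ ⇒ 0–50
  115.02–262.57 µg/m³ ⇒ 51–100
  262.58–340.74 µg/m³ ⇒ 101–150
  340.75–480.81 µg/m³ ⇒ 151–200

SO₂: row 0.00–199.37 (AQI 0–50). (50−0)·(0.74−0.00)/(199.37−0.00) + 0 = 50·0.74/199.37 + 0 ≈ 0.19 → 0.
O₃ 0.13841: bracket 0.11772–0.16504 → index 151–200; slope 49/0.04732, offset 0.02069.
AQI = 151 + 49/0.04732·0.02069 ≈ 172.42 ⇒ 172.
PM10: row 262.58–340.74 (AQI 101–150). (150−101)·(318.74−262.58)/(340.74−262.58) + 101 = 49·56.16/78.16 + 101 ≈ 136.21 → 136.
Sub-indices: SO₂→0, O₃→172, PM10→136. Overall AQI = max = 172; dominant pollutant is O₃.
AQI 172: Unhealthy.

172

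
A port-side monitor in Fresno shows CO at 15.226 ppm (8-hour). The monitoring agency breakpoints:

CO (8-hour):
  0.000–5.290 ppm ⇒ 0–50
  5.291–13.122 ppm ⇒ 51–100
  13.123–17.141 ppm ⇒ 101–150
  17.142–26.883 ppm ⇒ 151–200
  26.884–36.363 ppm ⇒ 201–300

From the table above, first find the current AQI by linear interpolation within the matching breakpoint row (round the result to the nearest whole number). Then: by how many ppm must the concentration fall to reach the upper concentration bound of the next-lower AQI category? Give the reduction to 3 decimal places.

2.104

CO: 15.226 ∈ [13.123, 17.141] ↔ index [101, 150].
101 + (15.226−13.123)·(150−101)/(17.141−13.123) = 101 + 2.103·49/4.018 ≈ 126.65, so AQI = 127.
Current AQI 127 is in the Unhealthy for Sensitive Groups range (101–150). The next-lower category tops out at AQI 100, whose upper concentration bound is 13.122 ppm.
Reduction needed = 15.226 − 13.122 = 2.104 ppm.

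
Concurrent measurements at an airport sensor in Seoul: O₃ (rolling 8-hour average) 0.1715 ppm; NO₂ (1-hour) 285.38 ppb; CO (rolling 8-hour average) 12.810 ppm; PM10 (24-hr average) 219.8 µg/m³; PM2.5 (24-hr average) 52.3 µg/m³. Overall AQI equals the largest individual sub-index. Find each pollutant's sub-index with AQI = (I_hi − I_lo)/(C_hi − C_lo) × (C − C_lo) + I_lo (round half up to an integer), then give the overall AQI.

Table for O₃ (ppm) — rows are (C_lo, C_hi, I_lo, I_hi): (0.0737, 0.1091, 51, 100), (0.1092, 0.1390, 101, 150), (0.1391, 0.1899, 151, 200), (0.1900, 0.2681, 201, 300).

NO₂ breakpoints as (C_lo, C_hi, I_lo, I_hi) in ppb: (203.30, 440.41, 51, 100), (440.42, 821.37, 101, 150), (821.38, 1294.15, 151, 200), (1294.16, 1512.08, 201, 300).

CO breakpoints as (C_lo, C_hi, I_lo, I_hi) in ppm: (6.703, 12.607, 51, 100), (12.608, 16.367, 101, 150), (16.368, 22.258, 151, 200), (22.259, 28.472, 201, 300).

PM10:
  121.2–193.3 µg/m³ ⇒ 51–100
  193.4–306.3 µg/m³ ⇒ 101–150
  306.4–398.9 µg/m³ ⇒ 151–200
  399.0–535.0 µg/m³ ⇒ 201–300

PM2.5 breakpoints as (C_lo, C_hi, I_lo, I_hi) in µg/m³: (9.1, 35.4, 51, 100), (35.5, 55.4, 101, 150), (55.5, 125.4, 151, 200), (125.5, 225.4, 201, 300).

182

O₃: 0.1715 lies in 0.1391–0.1899, so I_lo=151, I_hi=200, C_lo=0.1391, C_hi=0.1899.
(200−151)/(0.1899−0.1391) × (0.1715−0.1391) + 151 = 49/0.0508 × 0.0324 + 151 ≈ 182.25 → 182.
NO₂ 285.38: bracket 203.30–440.41 → index 51–100; slope 49/237.11, offset 82.08.
AQI = 51 + 49/237.11·82.08 ≈ 67.96 ⇒ 68.
CO: 12.810 lies in 12.608–16.367, so I_lo=101, I_hi=150, C_lo=12.608, C_hi=16.367.
(150−101)/(16.367−12.608) × (12.810−12.608) + 101 = 49/3.759 × 0.202 + 101 ≈ 103.63 → 104.
PM10: 219.8 lies in 193.4–306.3, so I_lo=101, I_hi=150, C_lo=193.4, C_hi=306.3.
(150−101)/(306.3−193.4) × (219.8−193.4) + 101 = 49/112.9 × 26.4 + 101 ≈ 112.46 → 112.
PM2.5 52.3: bracket 35.5–55.4 → index 101–150; slope 49/19.9, offset 16.8.
AQI = 101 + 49/19.9·16.8 ≈ 142.37 ⇒ 142.
Sub-indices: O₃→182, NO₂→68, CO→104, PM10→112, PM2.5→142. Overall AQI = max = 182; dominant pollutant is O₃.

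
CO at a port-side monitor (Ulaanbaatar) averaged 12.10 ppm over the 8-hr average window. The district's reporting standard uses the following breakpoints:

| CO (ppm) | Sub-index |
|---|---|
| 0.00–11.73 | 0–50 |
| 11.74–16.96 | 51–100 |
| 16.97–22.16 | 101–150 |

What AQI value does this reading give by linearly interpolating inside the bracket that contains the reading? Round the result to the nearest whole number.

54

CO: 12.10 lies in 11.74–16.96, so I_lo=51, I_hi=100, C_lo=11.74, C_hi=16.96.
(100−51)/(16.96−11.74) × (12.10−11.74) + 51 = 49/5.22 × 0.36 + 51 ≈ 54.38 → 54.
AQI 54 falls in the Moderate category.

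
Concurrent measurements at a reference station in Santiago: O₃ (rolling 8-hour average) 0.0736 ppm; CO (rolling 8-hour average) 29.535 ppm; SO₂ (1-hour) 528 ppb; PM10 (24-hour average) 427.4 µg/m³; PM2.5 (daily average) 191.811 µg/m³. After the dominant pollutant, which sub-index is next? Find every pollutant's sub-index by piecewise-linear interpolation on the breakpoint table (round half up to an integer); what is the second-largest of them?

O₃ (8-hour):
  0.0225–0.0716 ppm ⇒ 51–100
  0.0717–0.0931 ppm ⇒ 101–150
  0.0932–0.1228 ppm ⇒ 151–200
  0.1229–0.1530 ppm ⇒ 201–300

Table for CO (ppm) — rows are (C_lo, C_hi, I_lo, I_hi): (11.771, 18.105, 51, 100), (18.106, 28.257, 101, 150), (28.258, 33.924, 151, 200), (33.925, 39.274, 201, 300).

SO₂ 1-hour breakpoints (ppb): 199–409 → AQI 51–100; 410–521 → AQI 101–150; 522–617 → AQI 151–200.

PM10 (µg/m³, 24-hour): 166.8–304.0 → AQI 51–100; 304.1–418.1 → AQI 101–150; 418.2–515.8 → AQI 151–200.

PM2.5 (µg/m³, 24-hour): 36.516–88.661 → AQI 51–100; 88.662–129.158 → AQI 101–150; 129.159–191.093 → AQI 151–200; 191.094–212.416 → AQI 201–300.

O₃: 0.0736 ∈ [0.0717, 0.0931] ↔ index [101, 150].
101 + (0.0736−0.0717)·(150−101)/(0.0931−0.0717) = 101 + 0.0019·49/0.0214 ≈ 105.35, so AQI = 105.
CO: 29.535 lies in 28.258–33.924, so I_lo=151, I_hi=200, C_lo=28.258, C_hi=33.924.
(200−151)/(33.924−28.258) × (29.535−28.258) + 151 = 49/5.666 × 1.277 + 151 ≈ 162.04 → 162.
SO₂: 528 lies in 522–617, so I_lo=151, I_hi=200, C_lo=522, C_hi=617.
(200−151)/(617−522) × (528−522) + 151 = 49/95 × 6 + 151 ≈ 154.09 → 154.
PM10: 427.4 ∈ [418.2, 515.8] ↔ index [151, 200].
151 + (427.4−418.2)·(200−151)/(515.8−418.2) = 151 + 9.2·49/97.6 ≈ 155.62, so AQI = 156.
PM2.5 191.811: bracket 191.094–212.416 → index 201–300; slope 99/21.322, offset 0.717.
AQI = 201 + 99/21.322·0.717 ≈ 204.33 ⇒ 204.
Sub-indices: O₃→105, CO→162, SO₂→154, PM10→156, PM2.5→204. Ranked high→low: 204, 162, 156, 154, 105. Second-highest sub-index = 162.

162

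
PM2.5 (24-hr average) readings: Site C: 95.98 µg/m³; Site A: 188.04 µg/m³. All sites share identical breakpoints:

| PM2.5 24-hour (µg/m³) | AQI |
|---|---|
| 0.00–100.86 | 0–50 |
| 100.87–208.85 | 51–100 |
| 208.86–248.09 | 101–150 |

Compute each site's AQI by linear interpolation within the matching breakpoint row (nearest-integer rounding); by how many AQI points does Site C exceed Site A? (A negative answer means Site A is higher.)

-43

Site C: 95.98 ∈ [0.00, 100.86] ↔ index [0, 50].
0 + (95.98−0.00)·(50−0)/(100.86−0.00) = 0 + 95.98·50/100.86 ≈ 47.58, so AQI = 48.
Site A 188.04: bracket 100.87–208.85 → index 51–100; slope 49/107.98, offset 87.17.
AQI = 51 + 49/107.98·87.17 ≈ 90.56 ⇒ 91.
AQIs: Site C=48, Site A=91. Site C (48) − Site A (91) = -43.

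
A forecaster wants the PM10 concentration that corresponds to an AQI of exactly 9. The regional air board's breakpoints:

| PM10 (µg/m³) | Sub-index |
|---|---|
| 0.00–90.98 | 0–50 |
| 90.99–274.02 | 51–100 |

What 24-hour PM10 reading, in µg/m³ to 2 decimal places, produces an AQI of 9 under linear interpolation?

16.38

AQI 9 lies in the 0–50 band, which corresponds to 0.00–90.98 µg/m³.
C = 0.00 + (9−0)×(90.98−0.00)/(50−0) = 0.00 + 9×90.98/50 ≈ 16.3764 µg/m³ → 16.38 µg/m³ to 2 dp.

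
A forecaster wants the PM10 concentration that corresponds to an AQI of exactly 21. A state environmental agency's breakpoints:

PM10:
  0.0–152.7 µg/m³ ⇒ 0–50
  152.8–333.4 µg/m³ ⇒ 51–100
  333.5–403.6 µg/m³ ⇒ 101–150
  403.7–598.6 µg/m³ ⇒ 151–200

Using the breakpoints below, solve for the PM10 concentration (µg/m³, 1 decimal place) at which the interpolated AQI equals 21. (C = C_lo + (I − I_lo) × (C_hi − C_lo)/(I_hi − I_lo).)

AQI 21 lies in the 0–50 band, which corresponds to 0.0–152.7 µg/m³.
C = 0.0 + (21−0)×(152.7−0.0)/(50−0) = 0.0 + 21×152.7/50 ≈ 64.134 µg/m³ → 64.1 µg/m³ to 1 dp.

64.1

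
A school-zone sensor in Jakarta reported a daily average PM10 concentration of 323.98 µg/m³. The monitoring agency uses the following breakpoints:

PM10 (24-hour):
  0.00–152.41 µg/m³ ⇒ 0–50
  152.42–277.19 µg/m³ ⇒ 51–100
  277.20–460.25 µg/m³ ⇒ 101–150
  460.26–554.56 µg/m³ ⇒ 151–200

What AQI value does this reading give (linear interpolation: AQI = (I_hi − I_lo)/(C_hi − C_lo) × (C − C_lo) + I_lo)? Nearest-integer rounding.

PM10: 323.98 ∈ [277.20, 460.25] ↔ index [101, 150].
101 + (323.98−277.20)·(150−101)/(460.25−277.20) = 101 + 46.78·49/183.05 ≈ 113.52, so AQI = 114.
AQI 114 falls in the Unhealthy for Sensitive Groups category.

114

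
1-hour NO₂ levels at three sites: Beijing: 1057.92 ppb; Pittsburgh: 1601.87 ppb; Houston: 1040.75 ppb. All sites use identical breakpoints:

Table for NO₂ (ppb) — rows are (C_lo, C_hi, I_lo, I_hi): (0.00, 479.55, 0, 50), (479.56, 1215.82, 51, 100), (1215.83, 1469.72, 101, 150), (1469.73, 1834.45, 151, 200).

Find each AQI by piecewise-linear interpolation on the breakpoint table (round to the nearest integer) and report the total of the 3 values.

346

Beijing: 1057.92 lies in 479.56–1215.82, so I_lo=51, I_hi=100, C_lo=479.56, C_hi=1215.82.
(100−51)/(1215.82−479.56) × (1057.92−479.56) + 51 = 49/736.26 × 578.36 + 51 ≈ 89.49 → 89.
Pittsburgh 1601.87: bracket 1469.73–1834.45 → index 151–200; slope 49/364.72, offset 132.14.
AQI = 151 + 49/364.72·132.14 ≈ 168.75 ⇒ 169.
Houston 1040.75: bracket 479.56–1215.82 → index 51–100; slope 49/736.26, offset 561.19.
AQI = 51 + 49/736.26·561.19 ≈ 88.35 ⇒ 88.
AQIs: Beijing=89, Pittsburgh=169, Houston=88. Sum = 89 + 169 + 88 = 346.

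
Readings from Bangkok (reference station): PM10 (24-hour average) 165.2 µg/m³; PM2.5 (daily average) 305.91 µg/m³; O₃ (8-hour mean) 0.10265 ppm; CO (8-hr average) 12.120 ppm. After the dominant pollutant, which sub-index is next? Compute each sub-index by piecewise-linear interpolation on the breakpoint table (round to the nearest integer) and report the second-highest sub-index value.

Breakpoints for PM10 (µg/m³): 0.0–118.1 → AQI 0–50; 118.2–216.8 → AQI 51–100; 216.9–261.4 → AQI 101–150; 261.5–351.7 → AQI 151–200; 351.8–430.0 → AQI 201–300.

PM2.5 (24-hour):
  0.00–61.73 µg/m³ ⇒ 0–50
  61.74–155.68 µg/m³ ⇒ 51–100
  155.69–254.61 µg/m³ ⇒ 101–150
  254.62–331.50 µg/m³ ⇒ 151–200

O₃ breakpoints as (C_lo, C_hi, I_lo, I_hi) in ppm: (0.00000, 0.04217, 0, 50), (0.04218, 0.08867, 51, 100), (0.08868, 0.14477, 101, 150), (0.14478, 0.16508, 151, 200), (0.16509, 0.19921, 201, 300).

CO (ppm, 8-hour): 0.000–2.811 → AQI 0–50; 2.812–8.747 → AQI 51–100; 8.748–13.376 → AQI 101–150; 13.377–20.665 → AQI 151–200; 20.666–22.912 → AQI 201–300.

137

PM10: 165.2 lies in 118.2–216.8, so I_lo=51, I_hi=100, C_lo=118.2, C_hi=216.8.
(100−51)/(216.8−118.2) × (165.2−118.2) + 51 = 49/98.6 × 47.0 + 51 ≈ 74.36 → 74.
PM2.5: 305.91 ∈ [254.62, 331.50] ↔ index [151, 200].
151 + (305.91−254.62)·(200−151)/(331.50−254.62) = 151 + 51.29·49/76.88 ≈ 183.69, so AQI = 184.
O₃: 0.10265 lies in 0.08868–0.14477, so I_lo=101, I_hi=150, C_lo=0.08868, C_hi=0.14477.
(150−101)/(0.14477−0.08868) × (0.10265−0.08868) + 101 = 49/0.05609 × 0.01397 + 101 ≈ 113.20 → 113.
CO 12.120: bracket 8.748–13.376 → index 101–150; slope 49/4.628, offset 3.372.
AQI = 101 + 49/4.628·3.372 ≈ 136.70 ⇒ 137.
Sub-indices: PM10→74, PM2.5→184, O₃→113, CO→137. Ranked high→low: 184, 137, 113, 74. Second-highest sub-index = 137.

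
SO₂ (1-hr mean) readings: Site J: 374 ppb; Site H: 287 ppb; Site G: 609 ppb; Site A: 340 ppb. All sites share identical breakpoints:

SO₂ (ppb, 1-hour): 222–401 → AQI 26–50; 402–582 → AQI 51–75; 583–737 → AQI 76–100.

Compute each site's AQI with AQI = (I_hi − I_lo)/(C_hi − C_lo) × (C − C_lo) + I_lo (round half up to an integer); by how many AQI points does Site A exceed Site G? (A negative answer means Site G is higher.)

Site J 374: bracket 222–401 → index 26–50; slope 24/179, offset 152.
AQI = 26 + 24/179·152 ≈ 46.38 ⇒ 46.
Site H: 287 ∈ [222, 401] ↔ index [26, 50].
26 + (287−222)·(50−26)/(401−222) = 26 + 65·24/179 ≈ 34.72, so AQI = 35.
Site G: 609 ∈ [583, 737] ↔ index [76, 100].
76 + (609−583)·(100−76)/(737−583) = 76 + 26·24/154 ≈ 80.05, so AQI = 80.
Site A: 340 lies in 222–401, so I_lo=26, I_hi=50, C_lo=222, C_hi=401.
(50−26)/(401−222) × (340−222) + 26 = 24/179 × 118 + 26 ≈ 41.82 → 42.
AQIs: Site J=46, Site H=35, Site G=80, Site A=42. Site A (42) − Site G (80) = -38.

-38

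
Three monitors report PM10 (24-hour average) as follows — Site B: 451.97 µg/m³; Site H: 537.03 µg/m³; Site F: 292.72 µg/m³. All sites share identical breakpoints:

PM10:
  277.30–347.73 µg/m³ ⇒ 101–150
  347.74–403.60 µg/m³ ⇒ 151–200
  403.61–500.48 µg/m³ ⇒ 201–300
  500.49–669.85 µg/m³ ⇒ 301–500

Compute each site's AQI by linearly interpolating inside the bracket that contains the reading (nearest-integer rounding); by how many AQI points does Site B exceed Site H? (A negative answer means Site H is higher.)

-94

Site B 451.97: bracket 403.61–500.48 → index 201–300; slope 99/96.87, offset 48.36.
AQI = 201 + 99/96.87·48.36 ≈ 250.42 ⇒ 250.
Site H: 537.03 lies in 500.49–669.85, so I_lo=301, I_hi=500, C_lo=500.49, C_hi=669.85.
(500−301)/(669.85−500.49) × (537.03−500.49) + 301 = 199/169.36 × 36.54 + 301 ≈ 343.93 → 344.
Site F: 292.72 ∈ [277.30, 347.73] ↔ index [101, 150].
101 + (292.72−277.30)·(150−101)/(347.73−277.30) = 101 + 15.42·49/70.43 ≈ 111.73, so AQI = 112.
AQIs: Site B=250, Site H=344, Site F=112. Site B (250) − Site H (344) = -94.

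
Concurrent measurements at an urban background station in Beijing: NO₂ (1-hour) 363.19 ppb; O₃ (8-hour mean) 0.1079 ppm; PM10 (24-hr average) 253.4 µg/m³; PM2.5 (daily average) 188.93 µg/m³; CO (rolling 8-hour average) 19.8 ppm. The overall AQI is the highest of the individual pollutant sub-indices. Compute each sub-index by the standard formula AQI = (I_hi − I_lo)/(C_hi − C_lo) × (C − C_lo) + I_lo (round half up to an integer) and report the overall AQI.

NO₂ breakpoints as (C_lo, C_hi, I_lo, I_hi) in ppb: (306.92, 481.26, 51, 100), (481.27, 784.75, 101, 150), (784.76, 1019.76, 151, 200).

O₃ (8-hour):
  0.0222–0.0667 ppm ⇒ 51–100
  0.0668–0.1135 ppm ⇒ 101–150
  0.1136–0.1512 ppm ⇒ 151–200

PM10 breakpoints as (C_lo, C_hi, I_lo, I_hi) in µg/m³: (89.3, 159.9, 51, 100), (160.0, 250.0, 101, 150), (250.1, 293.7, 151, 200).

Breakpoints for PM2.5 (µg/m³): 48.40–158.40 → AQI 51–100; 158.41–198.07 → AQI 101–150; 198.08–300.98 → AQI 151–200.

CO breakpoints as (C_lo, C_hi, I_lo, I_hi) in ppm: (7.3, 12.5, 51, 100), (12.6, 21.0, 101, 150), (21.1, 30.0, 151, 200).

155

NO₂: 363.19 lies in 306.92–481.26, so I_lo=51, I_hi=100, C_lo=306.92, C_hi=481.26.
(100−51)/(481.26−306.92) × (363.19−306.92) + 51 = 49/174.34 × 56.27 + 51 ≈ 66.82 → 67.
O₃: 0.1079 ∈ [0.0668, 0.1135] ↔ index [101, 150].
101 + (0.1079−0.0668)·(150−101)/(0.1135−0.0668) = 101 + 0.0411·49/0.0467 ≈ 144.12, so AQI = 144.
PM10: row 250.1–293.7 (AQI 151–200). (200−151)·(253.4−250.1)/(293.7−250.1) + 151 = 49·3.3/43.6 + 151 ≈ 154.71 → 155.
PM2.5: row 158.41–198.07 (AQI 101–150). (150−101)·(188.93−158.41)/(198.07−158.41) + 101 = 49·30.52/39.66 + 101 ≈ 138.71 → 139.
CO: row 12.6–21.0 (AQI 101–150). (150−101)·(19.8−12.6)/(21.0−12.6) + 101 = 49·7.2/8.4 + 101 ≈ 143.00 → 143.
Sub-indices: NO₂→67, O₃→144, PM10→155, PM2.5→139, CO→143. Overall AQI = max = 155; dominant pollutant is PM10.
AQI 155: Unhealthy.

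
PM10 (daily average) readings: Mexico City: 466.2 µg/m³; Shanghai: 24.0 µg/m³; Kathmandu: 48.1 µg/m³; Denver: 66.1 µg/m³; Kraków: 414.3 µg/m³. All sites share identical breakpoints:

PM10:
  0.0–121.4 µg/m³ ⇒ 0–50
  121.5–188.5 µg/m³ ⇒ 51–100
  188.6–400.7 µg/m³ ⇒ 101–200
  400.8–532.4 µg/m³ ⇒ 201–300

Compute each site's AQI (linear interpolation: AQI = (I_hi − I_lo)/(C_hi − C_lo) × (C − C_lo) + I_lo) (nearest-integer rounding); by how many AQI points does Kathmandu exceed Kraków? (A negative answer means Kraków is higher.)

-191

Mexico City: 466.2 lies in 400.8–532.4, so I_lo=201, I_hi=300, C_lo=400.8, C_hi=532.4.
(300−201)/(532.4−400.8) × (466.2−400.8) + 201 = 99/131.6 × 65.4 + 201 ≈ 250.20 → 250.
Shanghai 24.0: bracket 0.0–121.4 → index 0–50; slope 50/121.4, offset 24.0.
AQI = 0 + 50/121.4·24.0 ≈ 9.88 ⇒ 10.
Kathmandu 48.1: bracket 0.0–121.4 → index 0–50; slope 50/121.4, offset 48.1.
AQI = 0 + 50/121.4·48.1 ≈ 19.81 ⇒ 20.
Denver: 66.1 lies in 0.0–121.4, so I_lo=0, I_hi=50, C_lo=0.0, C_hi=121.4.
(50−0)/(121.4−0.0) × (66.1−0.0) + 0 = 50/121.4 × 66.1 + 0 ≈ 27.22 → 27.
Kraków: 414.3 lies in 400.8–532.4, so I_lo=201, I_hi=300, C_lo=400.8, C_hi=532.4.
(300−201)/(532.4−400.8) × (414.3−400.8) + 201 = 99/131.6 × 13.5 + 201 ≈ 211.16 → 211.
AQIs: Mexico City=250, Shanghai=10, Kathmandu=20, Denver=27, Kraków=211. Kathmandu (20) − Kraków (211) = -191.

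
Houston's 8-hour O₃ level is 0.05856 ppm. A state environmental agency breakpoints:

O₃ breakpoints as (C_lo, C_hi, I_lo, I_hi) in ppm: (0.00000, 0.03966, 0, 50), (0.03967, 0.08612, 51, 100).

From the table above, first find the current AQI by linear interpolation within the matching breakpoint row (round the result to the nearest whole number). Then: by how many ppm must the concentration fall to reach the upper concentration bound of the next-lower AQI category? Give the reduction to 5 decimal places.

0.01890

O₃: 0.05856 lies in 0.03967–0.08612, so I_lo=51, I_hi=100, C_lo=0.03967, C_hi=0.08612.
(100−51)/(0.08612−0.03967) × (0.05856−0.03967) + 51 = 49/0.04645 × 0.01889 + 51 ≈ 70.93 → 71.
Current AQI 71 is in the Moderate range (51–100). The next-lower category tops out at AQI 50, whose upper concentration bound is 0.03966 ppm.
Reduction needed = 0.05856 − 0.03966 = 0.01890 ppm.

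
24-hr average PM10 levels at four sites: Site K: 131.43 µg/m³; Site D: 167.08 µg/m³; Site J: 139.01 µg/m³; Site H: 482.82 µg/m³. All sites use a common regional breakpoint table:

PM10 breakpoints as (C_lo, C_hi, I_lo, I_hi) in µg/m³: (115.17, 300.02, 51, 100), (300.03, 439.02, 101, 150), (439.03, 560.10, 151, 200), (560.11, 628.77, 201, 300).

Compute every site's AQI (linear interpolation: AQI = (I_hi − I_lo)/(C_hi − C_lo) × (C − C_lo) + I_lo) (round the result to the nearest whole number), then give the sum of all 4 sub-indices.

346

Site K: 131.43 lies in 115.17–300.02, so I_lo=51, I_hi=100, C_lo=115.17, C_hi=300.02.
(100−51)/(300.02−115.17) × (131.43−115.17) + 51 = 49/184.85 × 16.26 + 51 ≈ 55.31 → 55.
Site D: 167.08 ∈ [115.17, 300.02] ↔ index [51, 100].
51 + (167.08−115.17)·(100−51)/(300.02−115.17) = 51 + 51.91·49/184.85 ≈ 64.76, so AQI = 65.
Site J: 139.01 lies in 115.17–300.02, so I_lo=51, I_hi=100, C_lo=115.17, C_hi=300.02.
(100−51)/(300.02−115.17) × (139.01−115.17) + 51 = 49/184.85 × 23.84 + 51 ≈ 57.32 → 57.
Site H: 482.82 lies in 439.03–560.10, so I_lo=151, I_hi=200, C_lo=439.03, C_hi=560.10.
(200−151)/(560.10−439.03) × (482.82−439.03) + 151 = 49/121.07 × 43.79 + 151 ≈ 168.72 → 169.
AQIs: Site K=55, Site D=65, Site J=57, Site H=169. Sum = 55 + 65 + 57 + 169 = 346.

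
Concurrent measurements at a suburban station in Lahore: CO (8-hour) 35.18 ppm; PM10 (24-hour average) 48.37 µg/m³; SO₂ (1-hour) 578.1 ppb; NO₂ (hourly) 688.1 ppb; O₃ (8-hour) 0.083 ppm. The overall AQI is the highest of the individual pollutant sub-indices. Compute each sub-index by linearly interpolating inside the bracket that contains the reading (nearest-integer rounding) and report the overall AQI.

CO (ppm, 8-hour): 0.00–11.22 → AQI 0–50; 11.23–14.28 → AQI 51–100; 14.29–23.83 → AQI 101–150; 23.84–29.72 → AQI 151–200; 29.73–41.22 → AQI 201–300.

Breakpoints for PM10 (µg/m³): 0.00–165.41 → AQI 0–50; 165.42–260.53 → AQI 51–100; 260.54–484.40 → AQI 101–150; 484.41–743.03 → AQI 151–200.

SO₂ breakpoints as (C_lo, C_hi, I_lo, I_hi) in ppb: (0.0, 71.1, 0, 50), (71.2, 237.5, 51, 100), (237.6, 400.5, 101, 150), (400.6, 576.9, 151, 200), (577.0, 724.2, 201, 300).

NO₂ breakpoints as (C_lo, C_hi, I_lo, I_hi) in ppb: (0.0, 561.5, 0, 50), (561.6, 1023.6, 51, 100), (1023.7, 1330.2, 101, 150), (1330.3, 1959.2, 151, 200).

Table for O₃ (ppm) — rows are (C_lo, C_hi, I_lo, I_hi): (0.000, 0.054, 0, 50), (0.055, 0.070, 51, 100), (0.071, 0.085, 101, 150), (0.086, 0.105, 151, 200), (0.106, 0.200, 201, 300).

CO: 35.18 lies in 29.73–41.22, so I_lo=201, I_hi=300, C_lo=29.73, C_hi=41.22.
(300−201)/(41.22−29.73) × (35.18−29.73) + 201 = 99/11.49 × 5.45 + 201 ≈ 247.96 → 248.
PM10: 48.37 lies in 0.00–165.41, so I_lo=0, I_hi=50, C_lo=0.00, C_hi=165.41.
(50−0)/(165.41−0.00) × (48.37−0.00) + 0 = 50/165.41 × 48.37 + 0 ≈ 14.62 → 15.
SO₂ 578.1: bracket 577.0–724.2 → index 201–300; slope 99/147.2, offset 1.1.
AQI = 201 + 99/147.2·1.1 ≈ 201.74 ⇒ 202.
NO₂: 688.1 ∈ [561.6, 1023.6] ↔ index [51, 100].
51 + (688.1−561.6)·(100−51)/(1023.6−561.6) = 51 + 126.5·49/462.0 ≈ 64.42, so AQI = 64.
O₃: 0.083 lies in 0.071–0.085, so I_lo=101, I_hi=150, C_lo=0.071, C_hi=0.085.
(150−101)/(0.085−0.071) × (0.083−0.071) + 101 = 49/0.014 × 0.012 + 101 ≈ 143.00 → 143.
Sub-indices: CO→248, PM10→15, SO₂→202, NO₂→64, O₃→143. Overall AQI = max = 248; dominant pollutant is CO.

248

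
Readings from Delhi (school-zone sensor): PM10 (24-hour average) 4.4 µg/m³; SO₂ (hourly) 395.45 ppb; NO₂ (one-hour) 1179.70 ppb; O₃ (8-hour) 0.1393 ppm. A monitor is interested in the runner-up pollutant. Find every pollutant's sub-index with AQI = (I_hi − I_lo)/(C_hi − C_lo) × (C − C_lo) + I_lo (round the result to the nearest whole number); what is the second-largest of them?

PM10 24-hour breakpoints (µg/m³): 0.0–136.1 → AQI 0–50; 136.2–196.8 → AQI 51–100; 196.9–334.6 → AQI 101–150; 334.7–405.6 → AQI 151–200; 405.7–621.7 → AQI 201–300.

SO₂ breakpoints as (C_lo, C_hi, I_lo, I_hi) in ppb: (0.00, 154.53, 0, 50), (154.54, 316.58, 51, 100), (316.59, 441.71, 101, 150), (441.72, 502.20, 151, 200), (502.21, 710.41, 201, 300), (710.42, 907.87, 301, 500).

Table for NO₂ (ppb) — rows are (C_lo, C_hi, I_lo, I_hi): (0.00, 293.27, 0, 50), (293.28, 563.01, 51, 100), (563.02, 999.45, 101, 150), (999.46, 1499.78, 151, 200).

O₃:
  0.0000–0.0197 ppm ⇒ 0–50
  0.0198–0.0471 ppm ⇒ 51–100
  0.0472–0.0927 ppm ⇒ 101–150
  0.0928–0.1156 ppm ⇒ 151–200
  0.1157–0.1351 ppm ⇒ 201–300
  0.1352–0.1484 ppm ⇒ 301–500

PM10: row 0.0–136.1 (AQI 0–50). (50−0)·(4.4−0.0)/(136.1−0.0) + 0 = 50·4.4/136.1 + 0 ≈ 1.62 → 2.
SO₂ 395.45: bracket 316.59–441.71 → index 101–150; slope 49/125.12, offset 78.86.
AQI = 101 + 49/125.12·78.86 ≈ 131.88 ⇒ 132.
NO₂ 1179.70: bracket 999.46–1499.78 → index 151–200; slope 49/500.32, offset 180.24.
AQI = 151 + 49/500.32·180.24 ≈ 168.65 ⇒ 169.
O₃: row 0.1352–0.1484 (AQI 301–500). (500−301)·(0.1393−0.1352)/(0.1484−0.1352) + 301 = 199·0.0041/0.0132 + 301 ≈ 362.81 → 363.
Sub-indices: PM10→2, SO₂→132, NO₂→169, O₃→363. Ranked high→low: 363, 169, 132, 2. Second-highest sub-index = 169.

169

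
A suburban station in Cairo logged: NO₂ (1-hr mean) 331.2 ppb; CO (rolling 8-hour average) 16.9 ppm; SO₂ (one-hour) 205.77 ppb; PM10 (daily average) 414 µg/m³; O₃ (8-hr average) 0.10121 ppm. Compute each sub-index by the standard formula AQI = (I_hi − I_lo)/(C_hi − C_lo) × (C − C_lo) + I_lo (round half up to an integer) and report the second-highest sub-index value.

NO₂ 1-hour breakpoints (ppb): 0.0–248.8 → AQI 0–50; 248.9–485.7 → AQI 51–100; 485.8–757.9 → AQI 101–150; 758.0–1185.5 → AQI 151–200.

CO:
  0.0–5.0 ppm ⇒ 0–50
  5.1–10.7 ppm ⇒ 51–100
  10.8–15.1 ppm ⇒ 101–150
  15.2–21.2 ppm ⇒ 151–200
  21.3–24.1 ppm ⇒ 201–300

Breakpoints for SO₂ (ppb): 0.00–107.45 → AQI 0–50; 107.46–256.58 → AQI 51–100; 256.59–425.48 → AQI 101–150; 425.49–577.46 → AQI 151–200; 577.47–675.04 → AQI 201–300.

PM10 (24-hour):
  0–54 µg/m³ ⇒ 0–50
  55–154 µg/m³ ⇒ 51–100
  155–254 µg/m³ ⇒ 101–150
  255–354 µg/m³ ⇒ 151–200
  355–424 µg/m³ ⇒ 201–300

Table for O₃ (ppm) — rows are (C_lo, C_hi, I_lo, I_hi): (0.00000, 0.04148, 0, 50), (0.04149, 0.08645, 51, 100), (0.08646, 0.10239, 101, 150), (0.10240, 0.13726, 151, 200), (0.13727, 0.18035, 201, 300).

165

NO₂ 331.2: bracket 248.9–485.7 → index 51–100; slope 49/236.8, offset 82.3.
AQI = 51 + 49/236.8·82.3 ≈ 68.03 ⇒ 68.
CO: 16.9 ∈ [15.2, 21.2] ↔ index [151, 200].
151 + (16.9−15.2)·(200−151)/(21.2−15.2) = 151 + 1.7·49/6.0 ≈ 164.88, so AQI = 165.
SO₂ 205.77: bracket 107.46–256.58 → index 51–100; slope 49/149.12, offset 98.31.
AQI = 51 + 49/149.12·98.31 ≈ 83.30 ⇒ 83.
PM10: 414 lies in 355–424, so I_lo=201, I_hi=300, C_lo=355, C_hi=424.
(300−201)/(424−355) × (414−355) + 201 = 99/69 × 59 + 201 ≈ 285.65 → 286.
O₃: 0.10121 lies in 0.08646–0.10239, so I_lo=101, I_hi=150, C_lo=0.08646, C_hi=0.10239.
(150−101)/(0.10239−0.08646) × (0.10121−0.08646) + 101 = 49/0.01593 × 0.01475 + 101 ≈ 146.37 → 146.
Sub-indices: NO₂→68, CO→165, SO₂→83, PM10→286, O₃→146. Ranked high→low: 286, 165, 146, 83, 68. Second-highest sub-index = 165.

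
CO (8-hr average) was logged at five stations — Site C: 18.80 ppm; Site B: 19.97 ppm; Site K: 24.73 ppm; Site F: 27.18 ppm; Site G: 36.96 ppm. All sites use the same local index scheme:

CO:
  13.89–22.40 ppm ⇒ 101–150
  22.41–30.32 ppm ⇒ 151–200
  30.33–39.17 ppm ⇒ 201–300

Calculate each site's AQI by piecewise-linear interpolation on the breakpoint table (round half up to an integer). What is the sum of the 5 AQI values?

Site C 18.80: bracket 13.89–22.40 → index 101–150; slope 49/8.51, offset 4.91.
AQI = 101 + 49/8.51·4.91 ≈ 129.27 ⇒ 129.
Site B 19.97: bracket 13.89–22.40 → index 101–150; slope 49/8.51, offset 6.08.
AQI = 101 + 49/8.51·6.08 ≈ 136.01 ⇒ 136.
Site K 24.73: bracket 22.41–30.32 → index 151–200; slope 49/7.91, offset 2.32.
AQI = 151 + 49/7.91·2.32 ≈ 165.37 ⇒ 165.
Site F: 27.18 lies in 22.41–30.32, so I_lo=151, I_hi=200, C_lo=22.41, C_hi=30.32.
(200−151)/(30.32−22.41) × (27.18−22.41) + 151 = 49/7.91 × 4.77 + 151 ≈ 180.55 → 181.
Site G: 36.96 lies in 30.33–39.17, so I_lo=201, I_hi=300, C_lo=30.33, C_hi=39.17.
(300−201)/(39.17−30.33) × (36.96−30.33) + 201 = 99/8.84 × 6.63 + 201 ≈ 275.25 → 275.
AQIs: Site C=129, Site B=136, Site K=165, Site F=181, Site G=275. Sum = 129 + 136 + 165 + 181 + 275 = 886.

886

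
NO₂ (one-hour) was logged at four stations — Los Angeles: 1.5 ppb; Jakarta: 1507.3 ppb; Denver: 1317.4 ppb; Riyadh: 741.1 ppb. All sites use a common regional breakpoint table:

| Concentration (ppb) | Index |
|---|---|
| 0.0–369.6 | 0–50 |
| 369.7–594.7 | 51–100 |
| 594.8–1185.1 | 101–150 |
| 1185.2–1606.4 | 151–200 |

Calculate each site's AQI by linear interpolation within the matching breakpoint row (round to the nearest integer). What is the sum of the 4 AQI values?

Los Angeles: 1.5 lies in 0.0–369.6, so I_lo=0, I_hi=50, C_lo=0.0, C_hi=369.6.
(50−0)/(369.6−0.0) × (1.5−0.0) + 0 = 50/369.6 × 1.5 + 0 ≈ 0.20 → 0.
Jakarta: row 1185.2–1606.4 (AQI 151–200). (200−151)·(1507.3−1185.2)/(1606.4−1185.2) + 151 = 49·322.1/421.2 + 151 ≈ 188.47 → 188.
Denver 1317.4: bracket 1185.2–1606.4 → index 151–200; slope 49/421.2, offset 132.2.
AQI = 151 + 49/421.2·132.2 ≈ 166.38 ⇒ 166.
Riyadh: 741.1 lies in 594.8–1185.1, so I_lo=101, I_hi=150, C_lo=594.8, C_hi=1185.1.
(150−101)/(1185.1−594.8) × (741.1−594.8) + 101 = 49/590.3 × 146.3 + 101 ≈ 113.14 → 113.
AQIs: Los Angeles=0, Jakarta=188, Denver=166, Riyadh=113. Sum = 0 + 188 + 166 + 113 = 467.

467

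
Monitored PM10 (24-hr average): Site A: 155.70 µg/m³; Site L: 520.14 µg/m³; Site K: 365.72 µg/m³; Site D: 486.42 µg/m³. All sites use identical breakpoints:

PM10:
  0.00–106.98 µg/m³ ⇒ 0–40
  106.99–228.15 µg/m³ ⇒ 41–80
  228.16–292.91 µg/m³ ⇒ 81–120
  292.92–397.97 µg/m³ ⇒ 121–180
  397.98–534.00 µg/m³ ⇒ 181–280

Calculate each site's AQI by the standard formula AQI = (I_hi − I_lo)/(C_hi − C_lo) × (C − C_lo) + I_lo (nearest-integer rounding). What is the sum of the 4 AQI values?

Site A: row 106.99–228.15 (AQI 41–80). (80−41)·(155.70−106.99)/(228.15−106.99) + 41 = 39·48.71/121.16 + 41 ≈ 56.68 → 57.
Site L: 520.14 lies in 397.98–534.00, so I_lo=181, I_hi=280, C_lo=397.98, C_hi=534.00.
(280−181)/(534.00−397.98) × (520.14−397.98) + 181 = 99/136.02 × 122.16 + 181 ≈ 269.91 → 270.
Site K: 365.72 lies in 292.92–397.97, so I_lo=121, I_hi=180, C_lo=292.92, C_hi=397.97.
(180−121)/(397.97−292.92) × (365.72−292.92) + 121 = 59/105.05 × 72.80 + 121 ≈ 161.89 → 162.
Site D: 486.42 ∈ [397.98, 534.00] ↔ index [181, 280].
181 + (486.42−397.98)·(280−181)/(534.00−397.98) = 181 + 88.44·99/136.02 ≈ 245.37, so AQI = 245.
AQIs: Site A=57, Site L=270, Site K=162, Site D=245. Sum = 57 + 270 + 162 + 245 = 734.

734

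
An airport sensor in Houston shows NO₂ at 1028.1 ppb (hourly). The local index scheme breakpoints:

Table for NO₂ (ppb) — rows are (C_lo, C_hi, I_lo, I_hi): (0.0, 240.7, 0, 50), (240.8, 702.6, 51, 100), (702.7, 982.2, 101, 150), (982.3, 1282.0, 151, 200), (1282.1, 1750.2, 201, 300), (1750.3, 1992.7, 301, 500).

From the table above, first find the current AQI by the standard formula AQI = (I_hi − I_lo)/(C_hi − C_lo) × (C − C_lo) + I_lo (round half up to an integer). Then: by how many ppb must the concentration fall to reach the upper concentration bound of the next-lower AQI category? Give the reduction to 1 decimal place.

NO₂ 1028.1: bracket 982.3–1282.0 → index 151–200; slope 49/299.7, offset 45.8.
AQI = 151 + 49/299.7·45.8 ≈ 158.49 ⇒ 158.
Current AQI 158 is in the Unhealthy range (151–200). The next-lower category tops out at AQI 150, whose upper concentration bound is 982.2 ppb.
Reduction needed = 1028.1 − 982.2 = 45.9 ppb.

45.9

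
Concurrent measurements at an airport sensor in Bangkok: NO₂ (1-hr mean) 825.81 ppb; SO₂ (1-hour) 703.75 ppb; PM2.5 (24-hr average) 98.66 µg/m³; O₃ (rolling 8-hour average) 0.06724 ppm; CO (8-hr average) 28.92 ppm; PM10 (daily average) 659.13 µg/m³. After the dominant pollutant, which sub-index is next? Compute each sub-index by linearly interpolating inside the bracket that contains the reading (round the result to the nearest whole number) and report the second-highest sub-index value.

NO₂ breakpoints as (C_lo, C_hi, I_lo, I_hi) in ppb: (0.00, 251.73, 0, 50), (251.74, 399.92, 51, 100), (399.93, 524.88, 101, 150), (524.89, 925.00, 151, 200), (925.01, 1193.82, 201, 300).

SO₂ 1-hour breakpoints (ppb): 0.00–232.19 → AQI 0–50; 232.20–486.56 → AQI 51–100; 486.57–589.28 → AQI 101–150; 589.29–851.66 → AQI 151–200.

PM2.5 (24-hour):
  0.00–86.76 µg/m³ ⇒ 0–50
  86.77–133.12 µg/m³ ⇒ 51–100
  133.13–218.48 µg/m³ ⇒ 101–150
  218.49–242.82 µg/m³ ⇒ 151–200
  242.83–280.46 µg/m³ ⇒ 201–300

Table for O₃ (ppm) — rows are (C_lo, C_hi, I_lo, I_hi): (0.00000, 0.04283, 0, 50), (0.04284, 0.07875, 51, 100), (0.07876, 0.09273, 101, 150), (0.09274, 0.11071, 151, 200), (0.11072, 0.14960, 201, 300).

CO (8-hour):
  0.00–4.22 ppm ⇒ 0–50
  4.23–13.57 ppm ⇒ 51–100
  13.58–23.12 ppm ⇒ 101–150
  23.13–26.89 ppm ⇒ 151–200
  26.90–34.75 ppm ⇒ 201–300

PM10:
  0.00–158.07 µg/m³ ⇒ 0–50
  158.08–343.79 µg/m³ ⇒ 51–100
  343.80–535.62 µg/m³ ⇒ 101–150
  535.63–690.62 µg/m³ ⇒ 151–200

190

NO₂: row 524.89–925.00 (AQI 151–200). (200−151)·(825.81−524.89)/(925.00−524.89) + 151 = 49·300.92/400.11 + 151 ≈ 187.85 → 188.
SO₂: row 589.29–851.66 (AQI 151–200). (200−151)·(703.75−589.29)/(851.66−589.29) + 151 = 49·114.46/262.37 + 151 ≈ 172.38 → 172.
PM2.5: 98.66 ∈ [86.77, 133.12] ↔ index [51, 100].
51 + (98.66−86.77)·(100−51)/(133.12−86.77) = 51 + 11.89·49/46.35 ≈ 63.57, so AQI = 64.
O₃: 0.06724 lies in 0.04284–0.07875, so I_lo=51, I_hi=100, C_lo=0.04284, C_hi=0.07875.
(100−51)/(0.07875−0.04284) × (0.06724−0.04284) + 51 = 49/0.03591 × 0.02440 + 51 ≈ 84.29 → 84.
CO 28.92: bracket 26.90–34.75 → index 201–300; slope 99/7.85, offset 2.02.
AQI = 201 + 99/7.85·2.02 ≈ 226.48 ⇒ 226.
PM10: 659.13 ∈ [535.63, 690.62] ↔ index [151, 200].
151 + (659.13−535.63)·(200−151)/(690.62−535.63) = 151 + 123.50·49/154.99 ≈ 190.04, so AQI = 190.
Sub-indices: NO₂→188, SO₂→172, PM2.5→64, O₃→84, CO→226, PM10→190. Ranked high→low: 226, 190, 188, 172, 84, 64. Second-highest sub-index = 190.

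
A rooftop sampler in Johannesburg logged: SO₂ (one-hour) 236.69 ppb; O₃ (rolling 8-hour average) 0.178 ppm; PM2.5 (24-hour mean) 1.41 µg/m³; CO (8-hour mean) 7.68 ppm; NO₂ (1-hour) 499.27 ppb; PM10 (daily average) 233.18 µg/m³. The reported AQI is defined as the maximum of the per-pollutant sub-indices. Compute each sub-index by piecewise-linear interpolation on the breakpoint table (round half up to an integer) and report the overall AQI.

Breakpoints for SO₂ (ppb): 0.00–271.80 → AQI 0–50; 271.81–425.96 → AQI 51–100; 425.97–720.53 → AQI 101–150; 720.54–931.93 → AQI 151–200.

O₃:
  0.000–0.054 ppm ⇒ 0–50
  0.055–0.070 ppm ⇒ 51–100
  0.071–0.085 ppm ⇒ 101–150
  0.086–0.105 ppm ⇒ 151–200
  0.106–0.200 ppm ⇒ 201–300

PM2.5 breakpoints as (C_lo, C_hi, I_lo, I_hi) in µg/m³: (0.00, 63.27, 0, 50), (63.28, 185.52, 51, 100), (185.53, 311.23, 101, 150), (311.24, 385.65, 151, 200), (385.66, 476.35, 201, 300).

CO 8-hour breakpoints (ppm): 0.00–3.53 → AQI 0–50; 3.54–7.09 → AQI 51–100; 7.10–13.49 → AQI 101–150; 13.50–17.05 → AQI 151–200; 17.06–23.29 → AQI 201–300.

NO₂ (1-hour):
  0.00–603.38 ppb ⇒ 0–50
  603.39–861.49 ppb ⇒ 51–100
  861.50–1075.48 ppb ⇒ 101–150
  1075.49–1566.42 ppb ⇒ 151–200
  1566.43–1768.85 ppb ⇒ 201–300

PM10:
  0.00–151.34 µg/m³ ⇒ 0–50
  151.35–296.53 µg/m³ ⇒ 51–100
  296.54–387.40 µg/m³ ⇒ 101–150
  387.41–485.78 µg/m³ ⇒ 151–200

277

SO₂ 236.69: bracket 0.00–271.80 → index 0–50; slope 50/271.80, offset 236.69.
AQI = 0 + 50/271.80·236.69 ≈ 43.54 ⇒ 44.
O₃ 0.178: bracket 0.106–0.200 → index 201–300; slope 99/0.094, offset 0.072.
AQI = 201 + 99/0.094·0.072 ≈ 276.83 ⇒ 277.
PM2.5: row 0.00–63.27 (AQI 0–50). (50−0)·(1.41−0.00)/(63.27−0.00) + 0 = 50·1.41/63.27 + 0 ≈ 1.11 → 1.
CO 7.68: bracket 7.10–13.49 → index 101–150; slope 49/6.39, offset 0.58.
AQI = 101 + 49/6.39·0.58 ≈ 105.45 ⇒ 105.
NO₂: 499.27 lies in 0.00–603.38, so I_lo=0, I_hi=50, C_lo=0.00, C_hi=603.38.
(50−0)/(603.38−0.00) × (499.27−0.00) + 0 = 50/603.38 × 499.27 + 0 ≈ 41.37 → 41.
PM10: 233.18 lies in 151.35–296.53, so I_lo=51, I_hi=100, C_lo=151.35, C_hi=296.53.
(100−51)/(296.53−151.35) × (233.18−151.35) + 51 = 49/145.18 × 81.83 + 51 ≈ 78.62 → 79.
Sub-indices: SO₂→44, O₃→277, PM2.5→1, CO→105, NO₂→41, PM10→79. Overall AQI = max = 277; dominant pollutant is O₃.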